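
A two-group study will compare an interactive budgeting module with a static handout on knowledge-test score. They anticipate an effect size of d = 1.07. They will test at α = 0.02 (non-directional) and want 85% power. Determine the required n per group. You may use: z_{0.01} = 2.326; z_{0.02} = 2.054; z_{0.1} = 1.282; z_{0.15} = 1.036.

For two independent groups with equal n: n = 2·((z_{α/2} + z_β) / d)².
z_{α/2} + z_β = 2.326 + 1.036 = 3.362.
n = 2 × (3.362 / 1.07)² = 2 × 3.142² = 2 × 9.87 = 19.7.
Round up to the next whole participant.

n = 20 per group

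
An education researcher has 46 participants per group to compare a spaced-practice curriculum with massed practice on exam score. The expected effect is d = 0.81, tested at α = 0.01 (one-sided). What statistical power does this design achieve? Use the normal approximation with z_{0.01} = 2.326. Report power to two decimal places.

power ≈ 0.94

For two equal groups, power = Φ(d·√(n/2) − z_{α}).
d·√(n/2) = 0.81 × √(46/2) = 0.81 × 4.796 = 3.885.
z_β = 3.885 − 2.326 = 1.559.
Power = Φ(1.559) = 0.940.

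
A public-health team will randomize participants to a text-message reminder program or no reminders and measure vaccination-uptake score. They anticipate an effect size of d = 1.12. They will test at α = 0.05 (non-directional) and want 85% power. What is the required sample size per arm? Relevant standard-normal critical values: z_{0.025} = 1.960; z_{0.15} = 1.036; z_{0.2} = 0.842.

n = 15 per group

For two independent groups with equal n: n = 2·((z_{α/2} + z_β) / d)².
z_{α/2} + z_β = 1.960 + 1.036 = 2.996.
n = 2 × (2.996 / 1.12)² = 2 × 2.675² = 2 × 7.16 = 14.3.
Round up to the next whole participant.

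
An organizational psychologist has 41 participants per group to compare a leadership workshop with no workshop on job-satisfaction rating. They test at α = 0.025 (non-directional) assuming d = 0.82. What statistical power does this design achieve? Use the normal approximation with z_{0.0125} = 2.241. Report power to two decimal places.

power ≈ 0.93

For two equal groups, power = Φ(d·√(n/2) − z_{α/2}).
d·√(n/2) = 0.82 × √(41/2) = 0.82 × 4.528 = 3.713.
z_β = 3.713 − 2.241 = 1.472.
Power = Φ(1.472) = 0.929.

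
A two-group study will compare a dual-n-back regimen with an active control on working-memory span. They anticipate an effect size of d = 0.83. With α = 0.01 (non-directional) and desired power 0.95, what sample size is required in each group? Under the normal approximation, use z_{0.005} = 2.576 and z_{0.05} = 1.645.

n = 52 per group

For two independent groups with equal n: n = 2·((z_{α/2} + z_β) / d)².
z_{α/2} + z_β = 2.576 + 1.645 = 4.221.
n = 2 × (4.221 / 0.83)² = 2 × 5.086² = 2 × 25.86 = 51.7.
Round up to the next whole participant.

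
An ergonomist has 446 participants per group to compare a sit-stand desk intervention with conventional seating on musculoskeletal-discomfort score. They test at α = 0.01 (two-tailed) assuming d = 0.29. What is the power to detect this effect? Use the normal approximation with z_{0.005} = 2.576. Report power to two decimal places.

For two equal groups, power = Φ(d·√(n/2) − z_{α/2}).
d·√(n/2) = 0.29 × √(446/2) = 0.29 × 14.933 = 4.331.
z_β = 4.331 − 2.576 = 1.755.
Power = Φ(1.755) = 0.960.

power ≈ 0.96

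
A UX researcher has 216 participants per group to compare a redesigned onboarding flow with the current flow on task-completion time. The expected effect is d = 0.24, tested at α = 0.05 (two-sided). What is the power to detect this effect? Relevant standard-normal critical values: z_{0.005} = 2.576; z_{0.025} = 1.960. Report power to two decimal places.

power ≈ 0.70

For two equal groups, power = Φ(d·√(n/2) − z_{α/2}).
d·√(n/2) = 0.24 × √(216/2) = 0.24 × 10.392 = 2.494.
z_β = 2.494 − 1.960 = 0.534.
Power = Φ(0.534) = 0.703.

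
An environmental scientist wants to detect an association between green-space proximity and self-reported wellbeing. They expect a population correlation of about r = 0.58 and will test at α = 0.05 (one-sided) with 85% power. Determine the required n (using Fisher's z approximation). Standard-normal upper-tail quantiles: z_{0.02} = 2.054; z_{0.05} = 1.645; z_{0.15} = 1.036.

Fisher's z: C = ½·ln((1+r)/(1−r)) = ½·ln(3.7619) = 0.6625.
n = ((z_{α} + z_β)/C)² + 3.
(1.645 + 1.036) / 0.6625 = 2.681 / 0.6625 = 4.047.
n = 4.047² + 3 = 16.38 + 3 = 19.4.
Round up.

n = 20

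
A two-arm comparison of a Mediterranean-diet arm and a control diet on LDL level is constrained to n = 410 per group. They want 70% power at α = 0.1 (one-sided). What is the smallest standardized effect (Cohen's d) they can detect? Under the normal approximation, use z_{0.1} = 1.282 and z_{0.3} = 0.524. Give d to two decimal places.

d_min ≈ 0.13

For two independent groups of n = 410 each: d_min = (z_{α} + z_β)·√(2/n).
z-sum = 1.282 + 0.524 = 1.806.
d_min = 1.806 × √(2/410) = 1.806 × 0.0698 = 0.126.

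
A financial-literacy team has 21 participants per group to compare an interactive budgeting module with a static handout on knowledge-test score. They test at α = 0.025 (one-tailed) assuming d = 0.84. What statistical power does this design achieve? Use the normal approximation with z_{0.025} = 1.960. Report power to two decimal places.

power ≈ 0.78

For two equal groups, power = Φ(d·√(n/2) − z_{α}).
d·√(n/2) = 0.84 × √(21/2) = 0.84 × 3.240 = 2.722.
z_β = 2.722 − 1.960 = 0.762.
Power = Φ(0.762) = 0.777.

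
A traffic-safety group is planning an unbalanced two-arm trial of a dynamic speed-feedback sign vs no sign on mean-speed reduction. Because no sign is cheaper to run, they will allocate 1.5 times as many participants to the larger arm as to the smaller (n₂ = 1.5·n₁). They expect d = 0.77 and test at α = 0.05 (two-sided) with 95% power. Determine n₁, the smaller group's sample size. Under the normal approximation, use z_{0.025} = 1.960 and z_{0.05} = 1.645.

With allocation ratio k = n₂/n₁ = 1.5, Var(x̄₁−x̄₂) = σ²(1/n₁ + 1/(k·n₁)) = σ²·(k+1)/(k·n₁).
So n₁ = (1 + 1/k)·((z_{α/2} + z_β)/d)² = 1.667 × (3.605/0.77)².
n₁ = 1.667 × 21.92 = 36.5.
Round up: n₁ = 37, giving n₂ = ⌈1.5 × 37⌉ = ⌈55.5⌉ = 56.

n₁ = 37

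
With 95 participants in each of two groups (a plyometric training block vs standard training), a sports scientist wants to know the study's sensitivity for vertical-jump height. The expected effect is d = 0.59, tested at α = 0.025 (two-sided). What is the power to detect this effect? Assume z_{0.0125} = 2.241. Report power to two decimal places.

For two equal groups, power = Φ(d·√(n/2) − z_{α/2}).
d·√(n/2) = 0.59 × √(95/2) = 0.59 × 6.892 = 4.066.
z_β = 4.066 − 2.241 = 1.825.
Power = Φ(1.825) = 0.966.

power ≈ 0.97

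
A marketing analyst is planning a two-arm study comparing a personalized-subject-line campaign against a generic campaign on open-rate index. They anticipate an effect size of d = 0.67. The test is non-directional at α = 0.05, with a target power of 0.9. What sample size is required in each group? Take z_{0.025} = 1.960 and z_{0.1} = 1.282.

n = 47 per group

For two independent groups with equal n: n = 2·((z_{α/2} + z_β) / d)².
z_{α/2} + z_β = 1.960 + 1.282 = 3.242.
n = 2 × (3.242 / 0.67)² = 2 × 4.839² = 2 × 23.41 = 46.8.
Round up to the next whole participant.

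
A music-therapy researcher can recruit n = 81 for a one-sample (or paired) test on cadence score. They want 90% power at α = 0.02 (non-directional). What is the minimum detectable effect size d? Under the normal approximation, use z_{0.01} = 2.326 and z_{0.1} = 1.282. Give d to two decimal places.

d_min ≈ 0.40

For a single sample (or paired design) of n = 81: d_min = (z_{α/2} + z_β)/√n.
z-sum = 2.326 + 1.282 = 3.608.
d_min = 3.608 / √81 = 3.608 / 9.000 = 0.401.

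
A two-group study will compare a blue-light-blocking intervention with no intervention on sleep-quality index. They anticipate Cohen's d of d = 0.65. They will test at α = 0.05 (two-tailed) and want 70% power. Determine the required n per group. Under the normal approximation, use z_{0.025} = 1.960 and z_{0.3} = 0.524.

n = 30 per group

For two independent groups with equal n: n = 2·((z_{α/2} + z_β) / d)².
z_{α/2} + z_β = 1.960 + 0.524 = 2.484.
n = 2 × (2.484 / 0.65)² = 2 × 3.822² = 2 × 14.60 = 29.2.
Round up to the next whole participant.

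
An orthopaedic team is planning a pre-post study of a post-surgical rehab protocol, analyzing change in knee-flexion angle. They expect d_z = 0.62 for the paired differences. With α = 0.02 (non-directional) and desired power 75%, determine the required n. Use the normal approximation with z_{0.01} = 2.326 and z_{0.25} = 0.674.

For a paired (one-sample on differences) test: n = ((z_{α/2} + z_β) / d)².
z_{α/2} + z_β = 2.326 + 0.674 = 3.000.
n = (3.000 / 0.62)² = 4.839² = 23.41.
Round up.

n = 24 pairs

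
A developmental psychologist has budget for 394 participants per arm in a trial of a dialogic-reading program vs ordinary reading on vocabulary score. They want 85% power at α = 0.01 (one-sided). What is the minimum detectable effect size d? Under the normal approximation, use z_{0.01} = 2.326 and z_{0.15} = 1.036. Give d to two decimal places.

d_min ≈ 0.24

For two independent groups of n = 394 each: d_min = (z_{α} + z_β)·√(2/n).
z-sum = 2.326 + 1.036 = 3.362.
d_min = 3.362 × √(2/394) = 3.362 × 0.0712 = 0.240.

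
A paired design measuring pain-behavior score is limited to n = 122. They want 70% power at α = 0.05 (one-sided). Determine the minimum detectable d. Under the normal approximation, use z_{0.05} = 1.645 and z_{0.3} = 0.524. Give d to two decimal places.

For a single sample (or paired design) of n = 122: d_min = (z_{α} + z_β)/√n.
z-sum = 1.645 + 0.524 = 2.169.
d_min = 2.169 / √122 = 2.169 / 11.045 = 0.196.

d_min ≈ 0.20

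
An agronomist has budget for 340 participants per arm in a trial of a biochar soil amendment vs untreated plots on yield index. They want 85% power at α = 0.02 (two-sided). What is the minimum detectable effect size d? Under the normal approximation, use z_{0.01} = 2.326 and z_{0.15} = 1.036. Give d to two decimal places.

For two independent groups of n = 340 each: d_min = (z_{α/2} + z_β)·√(2/n).
z-sum = 2.326 + 1.036 = 3.362.
d_min = 3.362 × √(2/340) = 3.362 × 0.0767 = 0.258.

d_min ≈ 0.26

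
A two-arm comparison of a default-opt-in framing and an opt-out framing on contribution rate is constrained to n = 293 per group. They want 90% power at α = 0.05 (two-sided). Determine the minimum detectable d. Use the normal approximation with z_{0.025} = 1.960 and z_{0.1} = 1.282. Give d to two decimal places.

For two independent groups of n = 293 each: d_min = (z_{α/2} + z_β)·√(2/n).
z-sum = 1.960 + 1.282 = 3.242.
d_min = 3.242 × √(2/293) = 3.242 × 0.0826 = 0.268.

d_min ≈ 0.27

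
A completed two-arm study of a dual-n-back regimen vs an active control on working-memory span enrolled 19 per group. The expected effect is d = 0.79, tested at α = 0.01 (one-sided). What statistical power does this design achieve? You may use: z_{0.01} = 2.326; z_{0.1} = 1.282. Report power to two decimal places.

power ≈ 0.54

For two equal groups, power = Φ(d·√(n/2) − z_{α}).
d·√(n/2) = 0.79 × √(19/2) = 0.79 × 3.082 = 2.435.
z_β = 2.435 − 2.326 = 0.109.
Power = Φ(0.109) = 0.543.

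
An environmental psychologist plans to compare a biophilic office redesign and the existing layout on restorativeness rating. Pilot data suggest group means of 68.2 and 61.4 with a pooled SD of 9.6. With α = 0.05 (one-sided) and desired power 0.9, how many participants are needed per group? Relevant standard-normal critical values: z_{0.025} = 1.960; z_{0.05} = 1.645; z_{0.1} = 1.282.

n = 35 per group

Cohen's d = |M₁ − M₂| / SD_pooled = |68.2 − 61.4| / 9.6 = 6.8 / 9.6 = 0.708.
For two independent groups with equal n: n = 2·((z_{α} + z_β) / d)².
z_{α} + z_β = 1.645 + 1.282 = 2.927.
n = 2 × (2.927 / 0.708)² = 2 × 4.134² = 2 × 17.09 = 34.2.
Round up to the next whole participant.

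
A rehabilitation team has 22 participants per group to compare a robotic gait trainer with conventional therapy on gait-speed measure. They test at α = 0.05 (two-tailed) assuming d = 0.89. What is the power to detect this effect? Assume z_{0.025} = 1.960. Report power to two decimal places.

For two equal groups, power = Φ(d·√(n/2) − z_{α/2}).
d·√(n/2) = 0.89 × √(22/2) = 0.89 × 3.317 = 2.952.
z_β = 2.952 − 1.960 = 0.992.
Power = Φ(0.992) = 0.839.

power ≈ 0.84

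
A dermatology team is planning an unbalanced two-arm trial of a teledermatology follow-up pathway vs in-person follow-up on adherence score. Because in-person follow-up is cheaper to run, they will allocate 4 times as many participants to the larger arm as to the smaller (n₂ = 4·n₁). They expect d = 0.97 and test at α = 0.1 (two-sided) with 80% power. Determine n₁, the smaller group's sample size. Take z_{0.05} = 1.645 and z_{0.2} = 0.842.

With allocation ratio k = n₂/n₁ = 4, Var(x̄₁−x̄₂) = σ²(1/n₁ + 1/(k·n₁)) = σ²·(k+1)/(k·n₁).
So n₁ = (1 + 1/k)·((z_{α/2} + z_β)/d)² = 1.250 × (2.487/0.97)².
n₁ = 1.250 × 6.57 = 8.2.
Round up: n₁ = 9, giving n₂ = 4 × 9 = 36.

n₁ = 9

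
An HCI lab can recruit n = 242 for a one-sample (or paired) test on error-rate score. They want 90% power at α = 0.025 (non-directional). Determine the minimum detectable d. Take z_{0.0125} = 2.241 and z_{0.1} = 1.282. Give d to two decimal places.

For a single sample (or paired design) of n = 242: d_min = (z_{α/2} + z_β)/√n.
z-sum = 2.241 + 1.282 = 3.523.
d_min = 3.523 / √242 = 3.523 / 15.556 = 0.226.

d_min ≈ 0.23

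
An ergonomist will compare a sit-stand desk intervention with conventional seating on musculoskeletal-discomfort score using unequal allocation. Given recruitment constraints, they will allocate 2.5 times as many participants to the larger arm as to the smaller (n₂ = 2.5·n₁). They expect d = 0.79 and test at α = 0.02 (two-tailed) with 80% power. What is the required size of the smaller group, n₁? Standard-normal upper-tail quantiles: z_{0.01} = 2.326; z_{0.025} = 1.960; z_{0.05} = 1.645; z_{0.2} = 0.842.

With allocation ratio k = n₂/n₁ = 2.5, Var(x̄₁−x̄₂) = σ²(1/n₁ + 1/(k·n₁)) = σ²·(k+1)/(k·n₁).
So n₁ = (1 + 1/k)·((z_{α/2} + z_β)/d)² = 1.400 × (3.168/0.79)².
n₁ = 1.400 × 16.08 = 22.5.
Round up: n₁ = 23, giving n₂ = ⌈2.5 × 23⌉ = ⌈57.5⌉ = 58.

n₁ = 23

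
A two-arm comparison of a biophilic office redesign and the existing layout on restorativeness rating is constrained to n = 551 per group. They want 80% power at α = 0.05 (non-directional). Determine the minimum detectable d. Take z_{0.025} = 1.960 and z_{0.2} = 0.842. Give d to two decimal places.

d_min ≈ 0.17

For two independent groups of n = 551 each: d_min = (z_{α/2} + z_β)·√(2/n).
z-sum = 1.960 + 0.842 = 2.802.
d_min = 2.802 × √(2/551) = 2.802 × 0.0602 = 0.169.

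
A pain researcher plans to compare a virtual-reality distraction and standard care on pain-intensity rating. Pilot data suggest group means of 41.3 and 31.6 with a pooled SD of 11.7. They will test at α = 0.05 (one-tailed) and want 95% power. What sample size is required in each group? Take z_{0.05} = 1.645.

n = 32 per group

Cohen's d = |M₁ − M₂| / SD_pooled = |41.3 − 31.6| / 11.7 = 9.7 / 11.7 = 0.829.
For two independent groups with equal n: n = 2·((z_{α} + z_β) / d)².
z_{α} + z_β = 1.645 + 1.645 = 3.290.
n = 2 × (3.290 / 0.829)² = 2 × 3.969² = 2 × 15.75 = 31.5.
Round up to the next whole participant.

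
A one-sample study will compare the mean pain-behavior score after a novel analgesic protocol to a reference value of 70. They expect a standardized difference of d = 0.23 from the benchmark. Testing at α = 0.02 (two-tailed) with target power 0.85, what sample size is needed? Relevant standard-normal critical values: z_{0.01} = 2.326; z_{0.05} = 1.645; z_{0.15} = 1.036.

For a one-sample test: n = ((z_{α/2} + z_β) / d)².
z_{α/2} + z_β = 2.326 + 1.036 = 3.362.
n = (3.362 / 0.23)² = 14.617² = 213.67.
Round up.

n = 214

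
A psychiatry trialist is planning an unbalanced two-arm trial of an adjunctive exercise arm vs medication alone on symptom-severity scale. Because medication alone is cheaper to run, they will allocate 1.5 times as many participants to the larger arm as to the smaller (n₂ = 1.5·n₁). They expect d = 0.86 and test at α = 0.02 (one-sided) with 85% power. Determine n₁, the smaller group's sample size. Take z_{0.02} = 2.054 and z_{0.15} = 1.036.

With allocation ratio k = n₂/n₁ = 1.5, Var(x̄₁−x̄₂) = σ²(1/n₁ + 1/(k·n₁)) = σ²·(k+1)/(k·n₁).
So n₁ = (1 + 1/k)·((z_{α} + z_β)/d)² = 1.667 × (3.090/0.86)².
n₁ = 1.667 × 12.91 = 21.5.
Round up: n₁ = 22, giving n₂ = 1.5 × 22 = 33.

n₁ = 22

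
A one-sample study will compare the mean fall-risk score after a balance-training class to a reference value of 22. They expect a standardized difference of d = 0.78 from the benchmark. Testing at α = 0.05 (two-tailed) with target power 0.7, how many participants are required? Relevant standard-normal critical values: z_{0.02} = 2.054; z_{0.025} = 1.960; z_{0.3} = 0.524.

For a one-sample test: n = ((z_{α/2} + z_β) / d)².
z_{α/2} + z_β = 1.960 + 0.524 = 2.484.
n = (2.484 / 0.78)² = 3.185² = 10.14.
Round up.

n = 11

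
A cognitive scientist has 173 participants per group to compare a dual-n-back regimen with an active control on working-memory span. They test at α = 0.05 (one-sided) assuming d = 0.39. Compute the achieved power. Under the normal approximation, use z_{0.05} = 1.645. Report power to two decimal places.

power ≈ 0.98

For two equal groups, power = Φ(d·√(n/2) − z_{α}).
d·√(n/2) = 0.39 × √(173/2) = 0.39 × 9.301 = 3.627.
z_β = 3.627 − 1.645 = 1.982.
Power = Φ(1.982) = 0.976.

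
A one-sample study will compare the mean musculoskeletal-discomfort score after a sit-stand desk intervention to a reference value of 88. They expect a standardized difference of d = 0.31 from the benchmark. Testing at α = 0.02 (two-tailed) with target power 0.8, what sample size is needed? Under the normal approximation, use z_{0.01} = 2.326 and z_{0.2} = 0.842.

For a one-sample test: n = ((z_{α/2} + z_β) / d)².
z_{α/2} + z_β = 2.326 + 0.842 = 3.168.
n = (3.168 / 0.31)² = 10.219² = 104.44.
Round up.

n = 105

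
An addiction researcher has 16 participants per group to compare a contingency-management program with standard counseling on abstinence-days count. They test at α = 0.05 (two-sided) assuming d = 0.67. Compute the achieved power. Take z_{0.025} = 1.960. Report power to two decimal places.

For two equal groups, power = Φ(d·√(n/2) − z_{α/2}).
d·√(n/2) = 0.67 × √(16/2) = 0.67 × 2.828 = 1.895.
z_β = 1.895 − 1.960 = -0.065.
Power = Φ(-0.065) = 0.474.

power ≈ 0.47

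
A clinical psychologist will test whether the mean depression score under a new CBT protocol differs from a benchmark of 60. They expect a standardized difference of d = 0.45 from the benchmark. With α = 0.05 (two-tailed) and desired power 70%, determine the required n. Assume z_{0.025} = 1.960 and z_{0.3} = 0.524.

For a one-sample test: n = ((z_{α/2} + z_β) / d)².
z_{α/2} + z_β = 1.960 + 0.524 = 2.484.
n = (2.484 / 0.45)² = 5.520² = 30.47.
Round up.

n = 31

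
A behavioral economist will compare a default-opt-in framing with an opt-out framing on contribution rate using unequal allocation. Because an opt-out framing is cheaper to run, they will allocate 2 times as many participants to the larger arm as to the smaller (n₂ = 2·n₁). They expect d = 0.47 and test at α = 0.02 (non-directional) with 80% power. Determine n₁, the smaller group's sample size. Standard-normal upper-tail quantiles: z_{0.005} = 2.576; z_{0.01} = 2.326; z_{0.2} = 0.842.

With allocation ratio k = n₂/n₁ = 2, Var(x̄₁−x̄₂) = σ²(1/n₁ + 1/(k·n₁)) = σ²·(k+1)/(k·n₁).
So n₁ = (1 + 1/k)·((z_{α/2} + z_β)/d)² = 1.500 × (3.168/0.47)².
n₁ = 1.500 × 45.43 = 68.2.
Round up: n₁ = 69, giving n₂ = 2 × 69 = 138.

n₁ = 69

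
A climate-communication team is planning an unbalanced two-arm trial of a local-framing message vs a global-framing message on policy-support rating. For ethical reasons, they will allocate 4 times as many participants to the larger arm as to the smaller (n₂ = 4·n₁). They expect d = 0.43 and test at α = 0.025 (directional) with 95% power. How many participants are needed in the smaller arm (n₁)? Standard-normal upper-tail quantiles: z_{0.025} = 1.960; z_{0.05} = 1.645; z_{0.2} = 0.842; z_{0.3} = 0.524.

n₁ = 88

With allocation ratio k = n₂/n₁ = 4, Var(x̄₁−x̄₂) = σ²(1/n₁ + 1/(k·n₁)) = σ²·(k+1)/(k·n₁).
So n₁ = (1 + 1/k)·((z_{α} + z_β)/d)² = 1.250 × (3.605/0.43)².
n₁ = 1.250 × 70.29 = 87.9.
Round up: n₁ = 88, giving n₂ = 4 × 88 = 352.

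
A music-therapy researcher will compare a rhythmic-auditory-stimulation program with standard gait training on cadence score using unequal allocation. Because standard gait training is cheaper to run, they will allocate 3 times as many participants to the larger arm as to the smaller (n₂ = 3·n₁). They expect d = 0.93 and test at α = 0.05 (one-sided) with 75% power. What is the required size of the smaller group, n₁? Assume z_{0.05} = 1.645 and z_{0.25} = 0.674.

With allocation ratio k = n₂/n₁ = 3, Var(x̄₁−x̄₂) = σ²(1/n₁ + 1/(k·n₁)) = σ²·(k+1)/(k·n₁).
So n₁ = (1 + 1/k)·((z_{α} + z_β)/d)² = 1.333 × (2.319/0.93)².
n₁ = 1.333 × 6.22 = 8.3.
Round up: n₁ = 9, giving n₂ = 3 × 9 = 27.

n₁ = 9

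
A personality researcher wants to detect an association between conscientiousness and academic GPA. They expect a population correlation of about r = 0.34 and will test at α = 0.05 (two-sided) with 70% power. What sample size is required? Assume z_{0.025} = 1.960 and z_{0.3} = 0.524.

Fisher's z: C = ½·ln((1+r)/(1−r)) = ½·ln(2.0303) = 0.3541.
n = ((z_{α/2} + z_β)/C)² + 3.
(1.960 + 0.524) / 0.3541 = 2.484 / 0.3541 = 7.015.
n = 7.015² + 3 = 49.21 + 3 = 52.2.
Round up.

n = 53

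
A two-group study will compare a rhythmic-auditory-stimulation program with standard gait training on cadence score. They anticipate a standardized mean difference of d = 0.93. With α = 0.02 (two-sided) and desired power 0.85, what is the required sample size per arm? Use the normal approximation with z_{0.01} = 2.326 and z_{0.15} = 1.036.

n = 27 per group

For two independent groups with equal n: n = 2·((z_{α/2} + z_β) / d)².
z_{α/2} + z_β = 2.326 + 1.036 = 3.362.
n = 2 × (3.362 / 0.93)² = 2 × 3.615² = 2 × 13.07 = 26.1.
Round up to the next whole participant.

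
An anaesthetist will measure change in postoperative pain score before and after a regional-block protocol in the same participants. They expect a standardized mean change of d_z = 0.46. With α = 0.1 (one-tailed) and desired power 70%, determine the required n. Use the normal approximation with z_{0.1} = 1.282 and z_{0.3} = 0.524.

For a paired (one-sample on differences) test: n = ((z_{α} + z_β) / d)².
z_{α} + z_β = 1.282 + 0.524 = 1.806.
n = (1.806 / 0.46)² = 3.926² = 15.41.
Round up.

n = 16 pairs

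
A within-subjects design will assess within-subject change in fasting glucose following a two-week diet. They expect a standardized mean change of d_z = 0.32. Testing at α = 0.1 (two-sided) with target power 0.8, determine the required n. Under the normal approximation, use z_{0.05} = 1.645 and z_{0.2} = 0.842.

For a paired (one-sample on differences) test: n = ((z_{α/2} + z_β) / d)².
z_{α/2} + z_β = 1.645 + 0.842 = 2.487.
n = (2.487 / 0.32)² = 7.772² = 60.40.
Round up.

n = 61 pairs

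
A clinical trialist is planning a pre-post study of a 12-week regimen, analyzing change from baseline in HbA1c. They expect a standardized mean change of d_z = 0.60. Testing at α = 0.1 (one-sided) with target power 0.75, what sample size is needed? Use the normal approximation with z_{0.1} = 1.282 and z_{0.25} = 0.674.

For a paired (one-sample on differences) test: n = ((z_{α} + z_β) / d)².
z_{α} + z_β = 1.282 + 0.674 = 1.956.
n = (1.956 / 0.60)² = 3.260² = 10.63.
Round up.

n = 11 pairs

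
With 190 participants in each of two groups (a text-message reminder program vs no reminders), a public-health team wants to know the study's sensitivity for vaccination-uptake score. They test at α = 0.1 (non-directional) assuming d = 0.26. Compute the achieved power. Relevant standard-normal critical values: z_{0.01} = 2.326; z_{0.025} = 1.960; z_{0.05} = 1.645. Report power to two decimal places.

power ≈ 0.81

For two equal groups, power = Φ(d·√(n/2) − z_{α/2}).
d·√(n/2) = 0.26 × √(190/2) = 0.26 × 9.747 = 2.534.
z_β = 2.534 − 1.645 = 0.889.
Power = Φ(0.889) = 0.813.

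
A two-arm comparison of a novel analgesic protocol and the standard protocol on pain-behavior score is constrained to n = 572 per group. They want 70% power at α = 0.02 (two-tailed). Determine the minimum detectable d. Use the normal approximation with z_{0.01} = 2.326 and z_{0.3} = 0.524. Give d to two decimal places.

d_min ≈ 0.17

For two independent groups of n = 572 each: d_min = (z_{α/2} + z_β)·√(2/n).
z-sum = 2.326 + 0.524 = 2.850.
d_min = 2.850 × √(2/572) = 2.850 × 0.0591 = 0.169.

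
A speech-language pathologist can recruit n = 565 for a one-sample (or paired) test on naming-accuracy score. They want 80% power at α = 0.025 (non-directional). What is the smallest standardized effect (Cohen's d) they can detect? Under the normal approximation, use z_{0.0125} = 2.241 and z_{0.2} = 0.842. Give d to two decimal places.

d_min ≈ 0.13

For a single sample (or paired design) of n = 565: d_min = (z_{α/2} + z_β)/√n.
z-sum = 2.241 + 0.842 = 3.083.
d_min = 3.083 / √565 = 3.083 / 23.770 = 0.130.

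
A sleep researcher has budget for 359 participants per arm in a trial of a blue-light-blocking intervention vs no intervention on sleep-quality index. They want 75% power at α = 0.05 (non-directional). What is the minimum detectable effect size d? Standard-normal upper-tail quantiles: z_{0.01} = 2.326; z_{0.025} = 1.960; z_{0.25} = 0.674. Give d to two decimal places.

d_min ≈ 0.20

For two independent groups of n = 359 each: d_min = (z_{α/2} + z_β)·√(2/n).
z-sum = 1.960 + 0.674 = 2.634.
d_min = 2.634 × √(2/359) = 2.634 × 0.0746 = 0.197.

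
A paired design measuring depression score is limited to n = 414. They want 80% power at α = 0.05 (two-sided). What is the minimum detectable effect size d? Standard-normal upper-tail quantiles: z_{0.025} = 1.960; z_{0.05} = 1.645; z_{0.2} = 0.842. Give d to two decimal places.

d_min ≈ 0.14

For a single sample (or paired design) of n = 414: d_min = (z_{α/2} + z_β)/√n.
z-sum = 1.960 + 0.842 = 2.802.
d_min = 2.802 / √414 = 2.802 / 20.347 = 0.138.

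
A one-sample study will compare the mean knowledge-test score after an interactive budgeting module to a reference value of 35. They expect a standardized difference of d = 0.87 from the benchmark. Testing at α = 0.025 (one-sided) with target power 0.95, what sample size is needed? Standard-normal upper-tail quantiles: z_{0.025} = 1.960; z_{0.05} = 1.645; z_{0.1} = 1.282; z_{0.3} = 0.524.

For a one-sample test: n = ((z_{α} + z_β) / d)².
z_{α} + z_β = 1.960 + 1.645 = 3.605.
n = (3.605 / 0.87)² = 4.144² = 17.17.
Round up.

n = 18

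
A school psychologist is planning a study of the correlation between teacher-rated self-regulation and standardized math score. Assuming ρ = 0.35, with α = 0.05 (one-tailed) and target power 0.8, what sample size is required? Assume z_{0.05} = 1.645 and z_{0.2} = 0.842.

n = 50

Fisher's z: C = ½·ln((1+r)/(1−r)) = ½·ln(2.0769) = 0.3654.
n = ((z_{α} + z_β)/C)² + 3.
(1.645 + 0.842) / 0.3654 = 2.487 / 0.3654 = 6.806.
n = 6.806² + 3 = 46.32 + 3 = 49.3.
Round up.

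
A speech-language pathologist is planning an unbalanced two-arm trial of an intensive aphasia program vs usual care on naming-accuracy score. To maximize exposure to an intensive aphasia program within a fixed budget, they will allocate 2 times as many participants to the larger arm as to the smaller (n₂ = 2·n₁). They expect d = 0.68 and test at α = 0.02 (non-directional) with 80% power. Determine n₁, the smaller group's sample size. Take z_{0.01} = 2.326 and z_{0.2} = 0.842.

n₁ = 33

With allocation ratio k = n₂/n₁ = 2, Var(x̄₁−x̄₂) = σ²(1/n₁ + 1/(k·n₁)) = σ²·(k+1)/(k·n₁).
So n₁ = (1 + 1/k)·((z_{α/2} + z_β)/d)² = 1.500 × (3.168/0.68)².
n₁ = 1.500 × 21.70 = 32.6.
Round up: n₁ = 33, giving n₂ = 2 × 33 = 66.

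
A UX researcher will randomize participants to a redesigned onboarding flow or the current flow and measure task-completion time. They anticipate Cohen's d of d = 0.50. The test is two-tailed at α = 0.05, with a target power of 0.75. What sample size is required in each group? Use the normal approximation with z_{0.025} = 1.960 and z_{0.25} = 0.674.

For two independent groups with equal n: n = 2·((z_{α/2} + z_β) / d)².
z_{α/2} + z_β = 1.960 + 0.674 = 2.634.
n = 2 × (2.634 / 0.50)² = 2 × 5.268² = 2 × 27.75 = 55.5.
Round up to the next whole participant.

n = 56 per group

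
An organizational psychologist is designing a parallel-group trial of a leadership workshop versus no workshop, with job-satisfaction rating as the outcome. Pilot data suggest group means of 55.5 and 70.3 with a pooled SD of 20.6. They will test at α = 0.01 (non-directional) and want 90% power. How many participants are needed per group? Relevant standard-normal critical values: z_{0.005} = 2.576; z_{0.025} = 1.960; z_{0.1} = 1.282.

n = 58 per group

Cohen's d = |M₁ − M₂| / SD_pooled = |55.5 − 70.3| / 20.6 = 14.8 / 20.6 = 0.718.
For two independent groups with equal n: n = 2·((z_{α/2} + z_β) / d)².
z_{α/2} + z_β = 2.576 + 1.282 = 3.858.
n = 2 × (3.858 / 0.718)² = 2 × 5.373² = 2 × 28.87 = 57.7.
Round up to the next whole participant.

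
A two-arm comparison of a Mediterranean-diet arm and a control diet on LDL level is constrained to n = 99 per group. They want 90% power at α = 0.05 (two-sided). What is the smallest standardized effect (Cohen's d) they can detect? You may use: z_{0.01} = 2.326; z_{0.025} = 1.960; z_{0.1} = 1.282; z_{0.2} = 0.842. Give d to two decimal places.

d_min ≈ 0.46

For two independent groups of n = 99 each: d_min = (z_{α/2} + z_β)·√(2/n).
z-sum = 1.960 + 1.282 = 3.242.
d_min = 3.242 × √(2/99) = 3.242 × 0.1421 = 0.461.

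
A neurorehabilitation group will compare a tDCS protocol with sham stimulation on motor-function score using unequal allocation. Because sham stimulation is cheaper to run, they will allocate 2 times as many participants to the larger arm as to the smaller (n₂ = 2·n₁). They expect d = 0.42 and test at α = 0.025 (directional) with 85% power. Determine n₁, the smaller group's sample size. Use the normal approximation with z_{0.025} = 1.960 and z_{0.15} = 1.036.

n₁ = 77

With allocation ratio k = n₂/n₁ = 2, Var(x̄₁−x̄₂) = σ²(1/n₁ + 1/(k·n₁)) = σ²·(k+1)/(k·n₁).
So n₁ = (1 + 1/k)·((z_{α} + z_β)/d)² = 1.500 × (2.996/0.42)².
n₁ = 1.500 × 50.88 = 76.3.
Round up: n₁ = 77, giving n₂ = 2 × 77 = 154.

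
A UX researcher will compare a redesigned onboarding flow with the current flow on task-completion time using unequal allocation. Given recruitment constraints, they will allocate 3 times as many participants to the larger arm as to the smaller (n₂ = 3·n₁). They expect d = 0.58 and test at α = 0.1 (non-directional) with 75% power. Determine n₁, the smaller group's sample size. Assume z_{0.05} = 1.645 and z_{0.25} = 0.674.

n₁ = 22

With allocation ratio k = n₂/n₁ = 3, Var(x̄₁−x̄₂) = σ²(1/n₁ + 1/(k·n₁)) = σ²·(k+1)/(k·n₁).
So n₁ = (1 + 1/k)·((z_{α/2} + z_β)/d)² = 1.333 × (2.319/0.58)².
n₁ = 1.333 × 15.99 = 21.3.
Round up: n₁ = 22, giving n₂ = 3 × 22 = 66.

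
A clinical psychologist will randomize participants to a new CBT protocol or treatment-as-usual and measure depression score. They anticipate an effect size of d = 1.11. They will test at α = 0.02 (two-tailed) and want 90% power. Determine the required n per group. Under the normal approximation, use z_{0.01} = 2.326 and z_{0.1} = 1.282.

n = 22 per group

For two independent groups with equal n: n = 2·((z_{α/2} + z_β) / d)².
z_{α/2} + z_β = 2.326 + 1.282 = 3.608.
n = 2 × (3.608 / 1.11)² = 2 × 3.250² = 2 × 10.57 = 21.1.
Round up to the next whole participant.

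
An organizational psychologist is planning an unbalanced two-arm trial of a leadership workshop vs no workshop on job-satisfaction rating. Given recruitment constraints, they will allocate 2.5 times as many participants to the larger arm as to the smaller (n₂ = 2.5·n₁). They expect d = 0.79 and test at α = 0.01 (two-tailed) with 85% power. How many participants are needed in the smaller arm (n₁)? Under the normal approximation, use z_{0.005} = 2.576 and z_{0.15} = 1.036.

With allocation ratio k = n₂/n₁ = 2.5, Var(x̄₁−x̄₂) = σ²(1/n₁ + 1/(k·n₁)) = σ²·(k+1)/(k·n₁).
So n₁ = (1 + 1/k)·((z_{α/2} + z_β)/d)² = 1.400 × (3.612/0.79)².
n₁ = 1.400 × 20.90 = 29.3.
Round up: n₁ = 30, giving n₂ = 2.5 × 30 = 75.

n₁ = 30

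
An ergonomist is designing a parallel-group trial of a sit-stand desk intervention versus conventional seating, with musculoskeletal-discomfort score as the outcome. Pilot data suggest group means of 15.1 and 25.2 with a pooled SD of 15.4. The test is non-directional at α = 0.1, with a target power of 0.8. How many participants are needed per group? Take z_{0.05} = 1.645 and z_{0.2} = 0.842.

Cohen's d = |M₁ − M₂| / SD_pooled = |15.1 − 25.2| / 15.4 = 10.1 / 15.4 = 0.656.
For two independent groups with equal n: n = 2·((z_{α/2} + z_β) / d)².
z_{α/2} + z_β = 1.645 + 0.842 = 2.487.
n = 2 × (2.487 / 0.656)² = 2 × 3.791² = 2 × 14.37 = 28.7.
Round up to the next whole participant.

n = 29 per group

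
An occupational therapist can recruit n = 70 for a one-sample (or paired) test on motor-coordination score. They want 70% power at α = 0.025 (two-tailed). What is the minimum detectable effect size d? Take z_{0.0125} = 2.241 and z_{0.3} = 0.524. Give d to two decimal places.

d_min ≈ 0.33

For a single sample (or paired design) of n = 70: d_min = (z_{α/2} + z_β)/√n.
z-sum = 2.241 + 0.524 = 2.765.
d_min = 2.765 / √70 = 2.765 / 8.367 = 0.330.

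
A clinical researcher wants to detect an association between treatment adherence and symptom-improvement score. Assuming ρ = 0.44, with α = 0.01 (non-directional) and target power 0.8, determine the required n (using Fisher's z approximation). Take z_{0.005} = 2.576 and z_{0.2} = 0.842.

n = 56

Fisher's z: C = ½·ln((1+r)/(1−r)) = ½·ln(2.5714) = 0.4722.
n = ((z_{α/2} + z_β)/C)² + 3.
(2.576 + 0.842) / 0.4722 = 3.418 / 0.4722 = 7.238.
n = 7.238² + 3 = 52.40 + 3 = 55.4.
Round up.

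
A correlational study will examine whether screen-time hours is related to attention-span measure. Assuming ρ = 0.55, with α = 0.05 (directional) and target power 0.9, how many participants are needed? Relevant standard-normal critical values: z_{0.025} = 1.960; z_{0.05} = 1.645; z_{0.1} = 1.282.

Fisher's z: C = ½·ln((1+r)/(1−r)) = ½·ln(3.4444) = 0.6184.
n = ((z_{α} + z_β)/C)² + 3.
(1.645 + 1.282) / 0.6184 = 2.927 / 0.6184 = 4.733.
n = 4.733² + 3 = 22.40 + 3 = 25.4.
Round up.

n = 26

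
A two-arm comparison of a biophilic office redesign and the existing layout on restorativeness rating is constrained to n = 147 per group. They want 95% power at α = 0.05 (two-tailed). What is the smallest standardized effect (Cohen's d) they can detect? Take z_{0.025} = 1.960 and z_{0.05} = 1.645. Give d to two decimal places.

For two independent groups of n = 147 each: d_min = (z_{α/2} + z_β)·√(2/n).
z-sum = 1.960 + 1.645 = 3.605.
d_min = 3.605 × √(2/147) = 3.605 × 0.1166 = 0.420.

d_min ≈ 0.42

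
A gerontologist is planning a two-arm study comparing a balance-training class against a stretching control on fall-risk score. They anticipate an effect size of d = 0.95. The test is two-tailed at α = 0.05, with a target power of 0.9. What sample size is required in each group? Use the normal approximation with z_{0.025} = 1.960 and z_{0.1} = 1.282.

For two independent groups with equal n: n = 2·((z_{α/2} + z_β) / d)².
z_{α/2} + z_β = 1.960 + 1.282 = 3.242.
n = 2 × (3.242 / 0.95)² = 2 × 3.413² = 2 × 11.65 = 23.3.
Round up to the next whole participant.

n = 24 per group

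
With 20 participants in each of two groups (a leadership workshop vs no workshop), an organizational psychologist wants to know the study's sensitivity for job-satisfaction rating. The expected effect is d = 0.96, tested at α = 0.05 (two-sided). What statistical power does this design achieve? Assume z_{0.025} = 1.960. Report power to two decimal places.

For two equal groups, power = Φ(d·√(n/2) − z_{α/2}).
d·√(n/2) = 0.96 × √(20/2) = 0.96 × 3.162 = 3.036.
z_β = 3.036 − 1.960 = 1.076.
Power = Φ(1.076) = 0.859.

power ≈ 0.86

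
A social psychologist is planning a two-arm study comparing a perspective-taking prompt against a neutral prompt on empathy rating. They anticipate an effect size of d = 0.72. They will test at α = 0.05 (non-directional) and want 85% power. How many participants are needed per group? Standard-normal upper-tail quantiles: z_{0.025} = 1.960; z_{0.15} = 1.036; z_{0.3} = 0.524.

n = 35 per group

For two independent groups with equal n: n = 2·((z_{α/2} + z_β) / d)².
z_{α/2} + z_β = 1.960 + 1.036 = 2.996.
n = 2 × (2.996 / 0.72)² = 2 × 4.161² = 2 × 17.31 = 34.6.
Round up to the next whole participant.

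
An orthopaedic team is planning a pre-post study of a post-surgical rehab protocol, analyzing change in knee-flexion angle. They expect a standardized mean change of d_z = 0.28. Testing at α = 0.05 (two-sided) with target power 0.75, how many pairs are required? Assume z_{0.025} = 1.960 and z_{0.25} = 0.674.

n = 89 pairs

For a paired (one-sample on differences) test: n = ((z_{α/2} + z_β) / d)².
z_{α/2} + z_β = 1.960 + 0.674 = 2.634.
n = (2.634 / 0.28)² = 9.407² = 88.49.
Round up.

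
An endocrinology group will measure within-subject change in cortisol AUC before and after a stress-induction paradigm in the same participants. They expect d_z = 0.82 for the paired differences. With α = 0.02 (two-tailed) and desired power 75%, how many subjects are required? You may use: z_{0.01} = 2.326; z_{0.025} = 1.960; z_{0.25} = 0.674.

For a paired (one-sample on differences) test: n = ((z_{α/2} + z_β) / d)².
z_{α/2} + z_β = 2.326 + 0.674 = 3.000.
n = (3.000 / 0.82)² = 3.659² = 13.38.
Round up.

n = 14 pairs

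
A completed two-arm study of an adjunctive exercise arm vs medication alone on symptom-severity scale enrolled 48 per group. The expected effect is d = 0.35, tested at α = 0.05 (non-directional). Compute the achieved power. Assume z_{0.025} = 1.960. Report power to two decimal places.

For two equal groups, power = Φ(d·√(n/2) − z_{α/2}).
d·√(n/2) = 0.35 × √(48/2) = 0.35 × 4.899 = 1.715.
z_β = 1.715 − 1.960 = -0.245.
Power = Φ(-0.245) = 0.403.

power ≈ 0.40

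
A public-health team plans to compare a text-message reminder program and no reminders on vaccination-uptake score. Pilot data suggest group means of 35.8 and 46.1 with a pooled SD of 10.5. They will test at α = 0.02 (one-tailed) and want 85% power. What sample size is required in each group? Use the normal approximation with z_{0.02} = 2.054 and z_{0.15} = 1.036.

n = 20 per group

Cohen's d = |M₁ − M₂| / SD_pooled = |35.8 − 46.1| / 10.5 = 10.3 / 10.5 = 0.981.
For two independent groups with equal n: n = 2·((z_{α} + z_β) / d)².
z_{α} + z_β = 2.054 + 1.036 = 3.090.
n = 2 × (3.090 / 0.981)² = 2 × 3.150² = 2 × 9.92 = 19.8.
Round up to the next whole participant.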